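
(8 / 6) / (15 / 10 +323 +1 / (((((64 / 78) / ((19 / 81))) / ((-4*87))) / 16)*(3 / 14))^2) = 1944 / 80452309313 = 0.00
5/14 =0.36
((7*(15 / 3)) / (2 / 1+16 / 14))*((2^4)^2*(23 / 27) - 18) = 661745 / 297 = 2228.10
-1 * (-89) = 89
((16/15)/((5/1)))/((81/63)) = 112/675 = 0.17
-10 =-10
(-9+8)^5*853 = -853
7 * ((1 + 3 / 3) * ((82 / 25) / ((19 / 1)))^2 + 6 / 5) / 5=1.76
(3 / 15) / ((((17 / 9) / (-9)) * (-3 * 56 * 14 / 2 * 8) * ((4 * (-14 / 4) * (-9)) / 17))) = 3 / 219520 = 0.00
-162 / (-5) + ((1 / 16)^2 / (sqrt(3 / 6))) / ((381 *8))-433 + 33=-1838 / 5 + sqrt(2) / 780288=-367.60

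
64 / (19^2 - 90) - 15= -4001 / 271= -14.76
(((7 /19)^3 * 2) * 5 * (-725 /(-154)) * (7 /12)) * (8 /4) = 1243375 /452694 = 2.75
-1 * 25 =-25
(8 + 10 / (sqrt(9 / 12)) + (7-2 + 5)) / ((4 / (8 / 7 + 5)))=45.38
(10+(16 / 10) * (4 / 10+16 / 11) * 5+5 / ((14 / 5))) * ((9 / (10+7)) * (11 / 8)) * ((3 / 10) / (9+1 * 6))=184491 / 476000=0.39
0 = 0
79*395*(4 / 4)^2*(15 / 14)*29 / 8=13574175 / 112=121197.99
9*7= 63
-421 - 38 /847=-356625 /847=-421.04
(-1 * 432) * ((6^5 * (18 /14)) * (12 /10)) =-181398528 /35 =-5182815.09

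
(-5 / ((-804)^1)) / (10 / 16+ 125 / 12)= 2 / 3551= 0.00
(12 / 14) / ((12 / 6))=3 / 7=0.43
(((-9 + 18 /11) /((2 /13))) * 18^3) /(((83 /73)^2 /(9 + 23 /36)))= -157720659759 /75779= -2081324.11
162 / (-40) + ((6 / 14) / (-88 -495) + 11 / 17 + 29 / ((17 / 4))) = 4745183 / 1387540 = 3.42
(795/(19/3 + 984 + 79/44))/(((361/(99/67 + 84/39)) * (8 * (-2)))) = -82981305/164712792764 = -0.00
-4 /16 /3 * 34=-17 /6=-2.83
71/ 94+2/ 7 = 685/ 658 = 1.04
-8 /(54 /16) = -64 /27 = -2.37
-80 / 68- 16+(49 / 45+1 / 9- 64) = -79.98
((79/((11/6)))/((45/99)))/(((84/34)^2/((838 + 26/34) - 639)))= 760138/245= 3102.60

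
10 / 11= 0.91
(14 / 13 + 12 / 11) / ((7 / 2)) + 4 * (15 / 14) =4910 / 1001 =4.91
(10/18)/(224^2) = 5/451584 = 0.00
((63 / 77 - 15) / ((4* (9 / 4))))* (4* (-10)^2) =-20800 / 33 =-630.30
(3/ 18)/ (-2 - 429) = -1/ 2586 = -0.00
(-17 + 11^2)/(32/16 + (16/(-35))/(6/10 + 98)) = 179452/3443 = 52.12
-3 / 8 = -0.38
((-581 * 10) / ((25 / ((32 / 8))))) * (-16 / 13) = 1144.12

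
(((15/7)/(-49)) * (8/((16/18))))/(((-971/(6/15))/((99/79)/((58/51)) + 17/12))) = 623169/1526048846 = 0.00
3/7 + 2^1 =17/7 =2.43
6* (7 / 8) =21 / 4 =5.25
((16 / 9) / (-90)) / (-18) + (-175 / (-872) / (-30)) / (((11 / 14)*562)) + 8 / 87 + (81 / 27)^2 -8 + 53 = 30823530113249 / 569824366320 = 54.09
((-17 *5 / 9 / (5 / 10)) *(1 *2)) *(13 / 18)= -2210 / 81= -27.28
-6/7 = -0.86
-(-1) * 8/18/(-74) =-2/333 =-0.01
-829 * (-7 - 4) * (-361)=-3291959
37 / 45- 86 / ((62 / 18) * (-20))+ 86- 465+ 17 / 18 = -174833 / 465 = -375.98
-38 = -38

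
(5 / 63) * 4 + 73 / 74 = 6079 / 4662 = 1.30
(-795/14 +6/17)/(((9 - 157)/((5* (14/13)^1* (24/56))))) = 5445/6188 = 0.88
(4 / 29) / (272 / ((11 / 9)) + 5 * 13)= 44 / 91727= 0.00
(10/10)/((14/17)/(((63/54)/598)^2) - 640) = 119/25671328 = 0.00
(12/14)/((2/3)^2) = 27/14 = 1.93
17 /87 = 0.20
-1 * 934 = -934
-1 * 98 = -98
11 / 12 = 0.92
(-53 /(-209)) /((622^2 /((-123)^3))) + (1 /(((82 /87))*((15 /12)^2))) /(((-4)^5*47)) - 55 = -7007895728467543 /124651858249600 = -56.22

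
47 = 47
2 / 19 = 0.11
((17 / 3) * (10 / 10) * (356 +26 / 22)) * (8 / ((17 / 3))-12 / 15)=204308 / 165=1238.23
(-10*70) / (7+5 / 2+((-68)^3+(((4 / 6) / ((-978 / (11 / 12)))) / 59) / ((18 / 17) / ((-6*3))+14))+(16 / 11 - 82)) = 1895406836400 / 851587460606579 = 0.00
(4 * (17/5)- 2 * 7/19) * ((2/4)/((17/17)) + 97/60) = 77597/2850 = 27.23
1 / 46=0.02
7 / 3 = 2.33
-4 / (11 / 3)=-12 / 11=-1.09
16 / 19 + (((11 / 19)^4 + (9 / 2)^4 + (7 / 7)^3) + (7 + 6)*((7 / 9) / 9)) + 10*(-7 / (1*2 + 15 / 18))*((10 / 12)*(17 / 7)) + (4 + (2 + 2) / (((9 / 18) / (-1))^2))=64710888433 / 168896016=383.14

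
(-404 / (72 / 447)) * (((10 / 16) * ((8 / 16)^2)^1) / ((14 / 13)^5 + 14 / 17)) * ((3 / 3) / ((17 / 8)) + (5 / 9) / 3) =-240266299351 / 2124123264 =-113.11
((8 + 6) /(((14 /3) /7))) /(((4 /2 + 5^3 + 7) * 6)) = 7 /268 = 0.03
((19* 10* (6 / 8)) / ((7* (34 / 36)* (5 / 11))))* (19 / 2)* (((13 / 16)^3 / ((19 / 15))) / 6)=61988355 / 1949696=31.79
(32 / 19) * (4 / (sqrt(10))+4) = 64 * sqrt(10) / 95+128 / 19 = 8.87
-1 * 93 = -93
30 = 30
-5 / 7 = -0.71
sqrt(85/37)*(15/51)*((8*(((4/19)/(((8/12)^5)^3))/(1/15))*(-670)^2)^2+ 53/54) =78764978055226568340755610095*sqrt(3145)/401792237568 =10993650827591379974.77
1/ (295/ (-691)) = -691/ 295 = -2.34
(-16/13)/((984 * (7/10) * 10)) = -2/11193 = -0.00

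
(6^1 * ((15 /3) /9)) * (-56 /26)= -280 /39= -7.18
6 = 6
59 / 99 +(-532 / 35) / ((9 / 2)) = -153 / 55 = -2.78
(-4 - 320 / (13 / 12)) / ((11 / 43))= -167356 / 143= -1170.32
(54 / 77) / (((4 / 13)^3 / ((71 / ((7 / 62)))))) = 130561119 / 8624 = 15139.28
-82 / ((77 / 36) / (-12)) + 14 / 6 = 106811 / 231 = 462.39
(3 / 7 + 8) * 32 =1888 / 7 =269.71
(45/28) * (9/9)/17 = 45/476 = 0.09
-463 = -463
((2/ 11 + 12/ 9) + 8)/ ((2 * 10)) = 157/ 330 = 0.48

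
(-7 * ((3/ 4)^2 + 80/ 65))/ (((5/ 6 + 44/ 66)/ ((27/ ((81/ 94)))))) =-122717/ 468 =-262.22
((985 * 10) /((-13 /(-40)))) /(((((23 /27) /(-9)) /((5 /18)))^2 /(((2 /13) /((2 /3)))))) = 60239.68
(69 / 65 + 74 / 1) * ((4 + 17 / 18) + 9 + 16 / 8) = 1400273 / 1170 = 1196.81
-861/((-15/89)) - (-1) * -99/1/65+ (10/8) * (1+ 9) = 133109/26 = 5119.58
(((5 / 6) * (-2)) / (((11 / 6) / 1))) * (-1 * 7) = 6.36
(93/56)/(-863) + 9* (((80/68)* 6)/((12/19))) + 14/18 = 749504723/7394184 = 101.36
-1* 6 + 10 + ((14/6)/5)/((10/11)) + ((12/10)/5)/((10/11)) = 3583/750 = 4.78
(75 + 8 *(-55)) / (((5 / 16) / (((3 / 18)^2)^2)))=-73 / 81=-0.90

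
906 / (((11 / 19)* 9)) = 5738 / 33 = 173.88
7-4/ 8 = 13/ 2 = 6.50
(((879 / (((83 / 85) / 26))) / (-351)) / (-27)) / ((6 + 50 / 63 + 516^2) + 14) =174335 / 18796878279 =0.00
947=947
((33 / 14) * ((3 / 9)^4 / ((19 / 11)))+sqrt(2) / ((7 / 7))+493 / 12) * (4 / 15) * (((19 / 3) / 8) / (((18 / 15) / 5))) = 95 * sqrt(2) / 108+2951815 / 81648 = 37.40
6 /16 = 3 /8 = 0.38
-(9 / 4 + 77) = -317 / 4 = -79.25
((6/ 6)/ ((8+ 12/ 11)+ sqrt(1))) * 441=1617/ 37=43.70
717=717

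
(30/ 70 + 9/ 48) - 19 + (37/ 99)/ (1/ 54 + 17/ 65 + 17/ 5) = -18.28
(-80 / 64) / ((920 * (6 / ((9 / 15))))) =-1 / 7360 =-0.00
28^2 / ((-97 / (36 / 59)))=-28224 / 5723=-4.93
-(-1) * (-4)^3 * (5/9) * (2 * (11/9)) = -7040/81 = -86.91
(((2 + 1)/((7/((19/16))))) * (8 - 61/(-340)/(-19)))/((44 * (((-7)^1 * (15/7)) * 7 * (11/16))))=-0.00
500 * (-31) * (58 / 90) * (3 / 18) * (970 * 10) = -436015000 / 27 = -16148703.70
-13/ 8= -1.62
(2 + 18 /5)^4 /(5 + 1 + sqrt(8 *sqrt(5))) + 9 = 9 + 614656 /(625 *(2 *sqrt(2) *5^(1 /4) + 6)) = 105.14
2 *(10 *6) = 120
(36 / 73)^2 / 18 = 0.01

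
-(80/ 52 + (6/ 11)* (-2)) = -64/ 143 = -0.45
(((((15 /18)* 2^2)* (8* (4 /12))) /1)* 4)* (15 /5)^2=320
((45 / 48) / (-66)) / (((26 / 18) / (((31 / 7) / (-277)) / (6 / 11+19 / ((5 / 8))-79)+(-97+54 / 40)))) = 29410992903 / 31267972736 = 0.94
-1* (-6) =6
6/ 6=1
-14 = -14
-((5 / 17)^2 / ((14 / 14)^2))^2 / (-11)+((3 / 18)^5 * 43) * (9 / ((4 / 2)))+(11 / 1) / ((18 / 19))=18474004217 / 1587567168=11.64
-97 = -97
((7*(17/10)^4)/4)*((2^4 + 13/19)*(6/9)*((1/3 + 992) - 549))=1297331693/18000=72073.98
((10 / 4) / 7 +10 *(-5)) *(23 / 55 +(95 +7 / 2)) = -1512459 / 308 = -4910.58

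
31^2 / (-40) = -961 / 40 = -24.02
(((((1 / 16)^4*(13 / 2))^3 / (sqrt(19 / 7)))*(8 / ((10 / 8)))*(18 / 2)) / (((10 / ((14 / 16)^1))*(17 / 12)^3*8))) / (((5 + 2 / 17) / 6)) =3737097*sqrt(133) / 280136211352675942400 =0.00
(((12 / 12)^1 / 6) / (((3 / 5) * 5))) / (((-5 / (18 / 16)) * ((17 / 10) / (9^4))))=-6561 / 136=-48.24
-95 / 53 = -1.79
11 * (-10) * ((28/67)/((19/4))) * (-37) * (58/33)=2403520/3819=629.36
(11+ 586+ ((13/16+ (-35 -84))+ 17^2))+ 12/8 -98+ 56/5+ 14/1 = 55721/80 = 696.51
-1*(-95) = 95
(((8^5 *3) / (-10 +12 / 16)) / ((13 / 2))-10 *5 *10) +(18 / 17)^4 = -85719894116 / 40173601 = -2133.74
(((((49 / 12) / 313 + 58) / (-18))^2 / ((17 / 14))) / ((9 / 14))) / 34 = 2326476027841 / 5944379584032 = 0.39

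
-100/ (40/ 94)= -235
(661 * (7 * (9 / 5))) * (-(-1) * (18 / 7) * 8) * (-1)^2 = 856656 / 5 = 171331.20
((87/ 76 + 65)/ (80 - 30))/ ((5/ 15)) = 15081/ 3800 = 3.97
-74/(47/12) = -888/47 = -18.89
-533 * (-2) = 1066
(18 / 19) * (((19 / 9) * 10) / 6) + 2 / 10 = 53 / 15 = 3.53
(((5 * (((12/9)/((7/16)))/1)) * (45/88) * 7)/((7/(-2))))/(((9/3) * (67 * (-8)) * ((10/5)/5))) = 125/5159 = 0.02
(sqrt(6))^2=6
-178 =-178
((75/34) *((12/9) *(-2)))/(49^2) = -100/40817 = -0.00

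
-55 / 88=-5 / 8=-0.62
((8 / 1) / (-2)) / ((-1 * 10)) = 2 / 5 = 0.40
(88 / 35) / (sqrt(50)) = 44*sqrt(2) / 175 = 0.36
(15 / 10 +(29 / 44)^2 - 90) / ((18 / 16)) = -170495 / 2178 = -78.28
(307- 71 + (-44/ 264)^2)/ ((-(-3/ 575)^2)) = -2809320625/ 324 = -8670742.67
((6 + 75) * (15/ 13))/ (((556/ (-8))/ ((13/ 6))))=-405/ 139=-2.91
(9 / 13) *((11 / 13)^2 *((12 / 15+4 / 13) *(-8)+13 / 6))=-947793 / 285610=-3.32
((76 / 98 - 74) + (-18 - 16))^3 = -145034127064 / 117649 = -1232769.74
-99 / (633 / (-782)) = 25806 / 211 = 122.30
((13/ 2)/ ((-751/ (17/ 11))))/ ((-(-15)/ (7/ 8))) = -1547/ 1982640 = -0.00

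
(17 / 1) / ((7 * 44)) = 17 / 308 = 0.06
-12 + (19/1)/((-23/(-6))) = -162/23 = -7.04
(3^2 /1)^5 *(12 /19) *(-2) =-1417176 /19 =-74588.21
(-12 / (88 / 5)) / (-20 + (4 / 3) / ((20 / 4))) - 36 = -234207 / 6512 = -35.97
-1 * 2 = -2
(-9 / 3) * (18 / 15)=-18 / 5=-3.60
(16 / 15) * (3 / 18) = 0.18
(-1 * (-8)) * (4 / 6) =16 / 3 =5.33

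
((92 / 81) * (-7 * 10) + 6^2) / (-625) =3524 / 50625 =0.07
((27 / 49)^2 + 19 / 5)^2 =2426941696 / 144120025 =16.84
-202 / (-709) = 202 / 709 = 0.28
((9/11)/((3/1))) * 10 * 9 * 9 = 2430/11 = 220.91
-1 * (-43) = 43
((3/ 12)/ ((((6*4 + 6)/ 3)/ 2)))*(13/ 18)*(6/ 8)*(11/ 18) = 143/ 8640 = 0.02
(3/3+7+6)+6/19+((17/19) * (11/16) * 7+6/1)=7485/304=24.62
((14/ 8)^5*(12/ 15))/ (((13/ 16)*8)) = 16807/ 8320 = 2.02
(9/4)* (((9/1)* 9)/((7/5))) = 3645/28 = 130.18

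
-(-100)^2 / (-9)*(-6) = -20000 / 3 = -6666.67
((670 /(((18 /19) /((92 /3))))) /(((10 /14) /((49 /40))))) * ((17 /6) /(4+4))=170725849 /12960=13173.29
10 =10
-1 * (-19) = 19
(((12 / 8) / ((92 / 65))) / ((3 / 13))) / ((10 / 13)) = 5.97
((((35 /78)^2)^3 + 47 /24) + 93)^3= 9781694451910544859654549114474787120129 /11420966257169880253255495209713664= 856468.20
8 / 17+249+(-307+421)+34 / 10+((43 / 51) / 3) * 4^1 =281516 / 765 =367.99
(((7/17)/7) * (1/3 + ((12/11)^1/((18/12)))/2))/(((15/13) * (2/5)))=299/3366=0.09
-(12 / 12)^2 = -1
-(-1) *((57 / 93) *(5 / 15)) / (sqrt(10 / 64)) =76 *sqrt(10) / 465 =0.52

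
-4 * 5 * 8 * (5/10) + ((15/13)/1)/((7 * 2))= -14545/182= -79.92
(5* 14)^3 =343000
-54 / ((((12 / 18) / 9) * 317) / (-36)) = 26244 / 317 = 82.79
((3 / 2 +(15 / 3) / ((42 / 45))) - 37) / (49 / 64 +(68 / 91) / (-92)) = -4037696 / 101469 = -39.79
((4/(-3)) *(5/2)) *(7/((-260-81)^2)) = -70/348843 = -0.00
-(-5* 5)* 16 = 400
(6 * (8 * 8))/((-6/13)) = -832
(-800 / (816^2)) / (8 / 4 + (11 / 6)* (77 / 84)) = -5 / 15317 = -0.00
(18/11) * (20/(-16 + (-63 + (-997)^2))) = 12/364441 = 0.00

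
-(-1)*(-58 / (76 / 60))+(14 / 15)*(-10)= -3142 / 57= -55.12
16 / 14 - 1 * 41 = -279 / 7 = -39.86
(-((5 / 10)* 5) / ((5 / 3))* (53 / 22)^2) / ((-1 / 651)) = 5485977 / 968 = 5667.33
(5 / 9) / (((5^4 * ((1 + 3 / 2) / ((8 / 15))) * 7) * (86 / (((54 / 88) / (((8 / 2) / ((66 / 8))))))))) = 3 / 7525000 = 0.00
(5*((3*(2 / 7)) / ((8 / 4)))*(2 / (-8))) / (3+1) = -15 / 112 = -0.13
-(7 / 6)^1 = -1.17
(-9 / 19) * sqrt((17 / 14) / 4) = -9 * sqrt(238) / 532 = -0.26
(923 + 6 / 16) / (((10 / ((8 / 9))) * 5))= 7387 / 450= 16.42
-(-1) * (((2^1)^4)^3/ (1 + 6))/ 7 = 83.59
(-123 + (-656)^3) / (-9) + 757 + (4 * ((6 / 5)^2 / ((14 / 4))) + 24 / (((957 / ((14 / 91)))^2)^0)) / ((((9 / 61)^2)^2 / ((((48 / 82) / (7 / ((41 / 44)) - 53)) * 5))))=1492470897520712 / 47585475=31364001.25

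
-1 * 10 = -10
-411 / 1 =-411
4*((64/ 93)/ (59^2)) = 256/ 323733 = 0.00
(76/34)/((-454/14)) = -266/3859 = -0.07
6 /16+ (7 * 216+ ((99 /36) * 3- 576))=7557 /8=944.62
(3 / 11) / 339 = 1 / 1243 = 0.00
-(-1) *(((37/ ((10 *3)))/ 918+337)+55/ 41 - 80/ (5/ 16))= 92976557/ 1129140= 82.34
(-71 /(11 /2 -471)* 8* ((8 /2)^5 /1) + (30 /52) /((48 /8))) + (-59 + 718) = 92397891 /48412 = 1908.57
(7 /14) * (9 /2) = 9 /4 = 2.25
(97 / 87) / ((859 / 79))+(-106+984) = 65623237 / 74733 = 878.10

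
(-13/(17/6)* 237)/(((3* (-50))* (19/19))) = 7.25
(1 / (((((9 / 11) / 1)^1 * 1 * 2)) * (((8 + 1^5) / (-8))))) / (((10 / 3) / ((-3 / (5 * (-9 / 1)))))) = -22 / 2025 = -0.01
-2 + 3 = 1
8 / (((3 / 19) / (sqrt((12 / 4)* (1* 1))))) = 152* sqrt(3) / 3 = 87.76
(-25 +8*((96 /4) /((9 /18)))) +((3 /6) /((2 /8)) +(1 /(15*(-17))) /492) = 45291059 /125460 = 361.00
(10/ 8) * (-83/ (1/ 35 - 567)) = 14525/ 79376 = 0.18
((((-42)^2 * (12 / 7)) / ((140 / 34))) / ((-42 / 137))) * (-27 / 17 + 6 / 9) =77268 / 35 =2207.66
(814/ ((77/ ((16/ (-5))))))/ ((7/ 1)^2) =-1184/ 1715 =-0.69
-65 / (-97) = 65 / 97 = 0.67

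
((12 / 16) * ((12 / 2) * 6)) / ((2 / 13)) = 351 / 2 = 175.50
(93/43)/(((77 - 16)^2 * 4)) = 93/640012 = 0.00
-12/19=-0.63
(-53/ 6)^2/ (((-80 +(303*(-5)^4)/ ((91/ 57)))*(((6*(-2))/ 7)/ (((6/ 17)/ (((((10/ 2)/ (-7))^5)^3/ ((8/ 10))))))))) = 8494968479270838019/ 503669902038574218750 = 0.02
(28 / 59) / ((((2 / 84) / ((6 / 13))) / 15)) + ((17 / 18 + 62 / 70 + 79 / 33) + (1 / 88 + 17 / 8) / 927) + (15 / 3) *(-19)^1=1436171291 / 30415385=47.22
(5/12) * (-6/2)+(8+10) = 67/4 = 16.75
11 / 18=0.61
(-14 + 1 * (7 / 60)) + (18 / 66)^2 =-100253 / 7260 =-13.81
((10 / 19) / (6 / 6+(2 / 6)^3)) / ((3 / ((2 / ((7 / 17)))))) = 765 / 931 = 0.82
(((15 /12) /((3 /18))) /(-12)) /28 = -5 /224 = -0.02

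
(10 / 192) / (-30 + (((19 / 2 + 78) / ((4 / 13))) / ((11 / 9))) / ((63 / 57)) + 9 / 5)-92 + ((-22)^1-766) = -847091245 / 962604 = -880.00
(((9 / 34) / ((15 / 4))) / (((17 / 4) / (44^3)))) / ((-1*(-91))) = 15.55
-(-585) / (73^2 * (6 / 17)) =3315 / 10658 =0.31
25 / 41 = 0.61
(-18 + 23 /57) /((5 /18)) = -6018 /95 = -63.35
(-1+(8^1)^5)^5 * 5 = 188865838036335555543035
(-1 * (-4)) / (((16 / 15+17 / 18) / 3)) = 1080 / 181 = 5.97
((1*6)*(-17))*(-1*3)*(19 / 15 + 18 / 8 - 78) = -227919 / 10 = -22791.90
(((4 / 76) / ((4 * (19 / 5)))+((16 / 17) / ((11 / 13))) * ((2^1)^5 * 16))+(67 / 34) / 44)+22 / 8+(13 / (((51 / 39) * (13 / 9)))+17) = 321969467 / 540056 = 596.18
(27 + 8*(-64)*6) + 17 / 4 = -12163 / 4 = -3040.75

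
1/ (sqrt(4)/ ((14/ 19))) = 7/ 19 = 0.37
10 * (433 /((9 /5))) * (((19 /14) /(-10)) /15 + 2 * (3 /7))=771173 /378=2040.14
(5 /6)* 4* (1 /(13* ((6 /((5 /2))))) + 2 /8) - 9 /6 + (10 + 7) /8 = 1465 /936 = 1.57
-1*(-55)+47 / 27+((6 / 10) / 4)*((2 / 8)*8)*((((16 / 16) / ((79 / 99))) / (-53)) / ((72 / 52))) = 128278097 / 2260980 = 56.74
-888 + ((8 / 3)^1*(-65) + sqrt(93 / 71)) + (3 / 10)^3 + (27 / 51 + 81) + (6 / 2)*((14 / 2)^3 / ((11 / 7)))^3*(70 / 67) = sqrt(6603) / 71 + 148235729870816729 / 4548027000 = 32593415.80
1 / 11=0.09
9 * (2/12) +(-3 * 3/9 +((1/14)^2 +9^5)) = 11573703/196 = 59049.51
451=451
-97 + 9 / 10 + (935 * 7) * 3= 195389 / 10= 19538.90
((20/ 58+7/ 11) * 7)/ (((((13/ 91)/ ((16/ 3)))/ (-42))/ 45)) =-154596960/ 319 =-484629.97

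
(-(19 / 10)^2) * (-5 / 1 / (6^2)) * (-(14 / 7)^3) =-361 / 90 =-4.01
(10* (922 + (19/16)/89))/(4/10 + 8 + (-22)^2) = 32823675/1752944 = 18.72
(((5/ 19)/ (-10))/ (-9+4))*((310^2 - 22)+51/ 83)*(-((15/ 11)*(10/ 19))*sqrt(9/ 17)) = -358853625*sqrt(17)/ 5603081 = -264.07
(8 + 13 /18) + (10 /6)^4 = 2663 /162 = 16.44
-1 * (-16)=16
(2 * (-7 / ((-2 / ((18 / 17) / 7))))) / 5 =18 / 85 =0.21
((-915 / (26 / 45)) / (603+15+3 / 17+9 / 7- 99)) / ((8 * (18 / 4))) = -36295 / 429416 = -0.08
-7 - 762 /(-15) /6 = 1.47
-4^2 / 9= -16 / 9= -1.78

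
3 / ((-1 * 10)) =-3 / 10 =-0.30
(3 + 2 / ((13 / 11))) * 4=244 / 13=18.77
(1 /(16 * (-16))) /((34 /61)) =-61 /8704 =-0.01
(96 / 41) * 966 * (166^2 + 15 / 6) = 2555665056 / 41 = 62333294.05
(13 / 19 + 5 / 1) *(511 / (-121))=-55188 / 2299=-24.01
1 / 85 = 0.01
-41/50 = -0.82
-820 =-820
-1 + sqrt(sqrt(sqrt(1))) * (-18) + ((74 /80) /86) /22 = -1437883 /75680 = -19.00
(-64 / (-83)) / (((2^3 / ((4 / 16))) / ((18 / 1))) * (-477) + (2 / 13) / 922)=-0.00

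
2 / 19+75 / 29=1483 / 551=2.69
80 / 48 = 5 / 3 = 1.67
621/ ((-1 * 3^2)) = -69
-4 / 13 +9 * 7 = 62.69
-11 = -11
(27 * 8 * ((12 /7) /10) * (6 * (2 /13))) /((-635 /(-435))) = 23.41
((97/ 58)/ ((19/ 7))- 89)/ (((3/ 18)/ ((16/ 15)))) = -1558384/ 2755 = -565.66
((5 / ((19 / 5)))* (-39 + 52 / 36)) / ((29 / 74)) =-126.09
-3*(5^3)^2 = -46875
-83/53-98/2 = -2680/53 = -50.57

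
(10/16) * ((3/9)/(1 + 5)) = 5/144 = 0.03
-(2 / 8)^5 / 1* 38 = -19 / 512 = -0.04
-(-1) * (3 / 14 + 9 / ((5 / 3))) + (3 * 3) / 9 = 463 / 70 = 6.61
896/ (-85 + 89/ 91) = -40768/ 3823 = -10.66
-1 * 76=-76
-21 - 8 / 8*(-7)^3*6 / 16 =861 / 8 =107.62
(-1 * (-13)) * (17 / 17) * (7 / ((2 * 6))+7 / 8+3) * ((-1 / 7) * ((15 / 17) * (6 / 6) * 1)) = -6955 / 952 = -7.31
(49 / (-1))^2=2401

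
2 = 2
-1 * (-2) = 2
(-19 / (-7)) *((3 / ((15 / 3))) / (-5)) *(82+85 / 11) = -8037 / 275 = -29.23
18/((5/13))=234/5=46.80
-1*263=-263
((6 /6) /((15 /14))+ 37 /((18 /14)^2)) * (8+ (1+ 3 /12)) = 349391 /1620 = 215.67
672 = 672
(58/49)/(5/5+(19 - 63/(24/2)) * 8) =58/5439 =0.01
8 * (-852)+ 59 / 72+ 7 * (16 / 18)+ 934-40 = -141959 / 24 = -5914.96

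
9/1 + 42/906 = 9.05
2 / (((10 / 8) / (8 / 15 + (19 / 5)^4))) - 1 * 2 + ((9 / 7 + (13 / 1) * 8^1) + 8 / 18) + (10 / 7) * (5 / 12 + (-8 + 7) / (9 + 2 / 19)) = 29879853389 / 68118750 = 438.64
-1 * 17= -17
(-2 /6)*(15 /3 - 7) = 2 /3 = 0.67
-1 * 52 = -52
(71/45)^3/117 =357911/10661625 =0.03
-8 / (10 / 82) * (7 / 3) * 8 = -18368 / 15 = -1224.53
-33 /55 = -3 /5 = -0.60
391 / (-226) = -391 / 226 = -1.73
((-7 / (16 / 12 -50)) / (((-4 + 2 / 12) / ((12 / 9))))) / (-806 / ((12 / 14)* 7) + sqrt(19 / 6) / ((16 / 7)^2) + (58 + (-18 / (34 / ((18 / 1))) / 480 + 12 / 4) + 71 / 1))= 22838860800* sqrt(114) / 77581484307073 + 1684712816640 / 77581484307073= 0.02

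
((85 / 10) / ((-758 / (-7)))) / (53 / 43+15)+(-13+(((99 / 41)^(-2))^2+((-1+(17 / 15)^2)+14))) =1.32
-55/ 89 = -0.62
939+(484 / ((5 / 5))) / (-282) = 132157 / 141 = 937.28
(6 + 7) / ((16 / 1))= 13 / 16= 0.81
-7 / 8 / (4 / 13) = -91 / 32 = -2.84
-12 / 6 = -2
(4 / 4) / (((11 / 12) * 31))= 12 / 341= 0.04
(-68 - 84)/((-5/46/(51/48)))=7429/5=1485.80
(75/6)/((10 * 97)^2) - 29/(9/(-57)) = 41474875/225816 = 183.67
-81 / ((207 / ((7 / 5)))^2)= -49 / 13225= -0.00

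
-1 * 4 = -4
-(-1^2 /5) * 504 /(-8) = -63 /5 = -12.60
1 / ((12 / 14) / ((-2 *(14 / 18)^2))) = -1.41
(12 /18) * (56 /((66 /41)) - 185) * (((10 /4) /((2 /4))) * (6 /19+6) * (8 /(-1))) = 15862400 /627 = 25298.88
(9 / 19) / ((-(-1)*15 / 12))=36 / 95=0.38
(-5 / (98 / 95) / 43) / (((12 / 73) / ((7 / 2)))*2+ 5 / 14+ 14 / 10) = -173375 / 2847159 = -0.06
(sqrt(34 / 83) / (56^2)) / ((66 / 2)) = sqrt(2822) / 8589504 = 0.00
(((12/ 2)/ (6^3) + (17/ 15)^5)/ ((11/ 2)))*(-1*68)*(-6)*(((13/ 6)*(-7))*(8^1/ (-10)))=71332825928/ 41765625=1707.93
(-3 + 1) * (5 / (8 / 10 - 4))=3.12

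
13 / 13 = 1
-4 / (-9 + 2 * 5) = -4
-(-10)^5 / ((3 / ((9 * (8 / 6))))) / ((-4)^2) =25000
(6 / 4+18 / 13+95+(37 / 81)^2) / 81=16733339 / 13817466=1.21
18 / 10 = 9 / 5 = 1.80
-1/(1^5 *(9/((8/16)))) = -1/18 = -0.06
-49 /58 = -0.84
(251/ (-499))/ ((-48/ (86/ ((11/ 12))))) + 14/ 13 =294001/ 142714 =2.06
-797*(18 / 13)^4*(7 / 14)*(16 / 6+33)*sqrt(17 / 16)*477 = -177925935042*sqrt(17) / 28561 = -25685635.09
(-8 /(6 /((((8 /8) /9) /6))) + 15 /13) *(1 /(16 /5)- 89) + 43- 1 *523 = -3258077 /5616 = -580.14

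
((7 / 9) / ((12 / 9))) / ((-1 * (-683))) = 7 / 8196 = 0.00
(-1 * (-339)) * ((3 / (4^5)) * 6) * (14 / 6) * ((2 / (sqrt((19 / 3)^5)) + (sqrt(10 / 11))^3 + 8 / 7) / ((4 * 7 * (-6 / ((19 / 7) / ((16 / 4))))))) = -6441 / 100352-32205 * sqrt(110) / 6938624-3051 * sqrt(57) / 20701184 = -0.11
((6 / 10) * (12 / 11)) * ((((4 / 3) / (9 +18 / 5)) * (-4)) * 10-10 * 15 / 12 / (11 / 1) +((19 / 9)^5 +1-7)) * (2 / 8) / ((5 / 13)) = 722626307 / 55571670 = 13.00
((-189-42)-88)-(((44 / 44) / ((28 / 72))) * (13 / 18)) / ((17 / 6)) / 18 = -113896 / 357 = -319.04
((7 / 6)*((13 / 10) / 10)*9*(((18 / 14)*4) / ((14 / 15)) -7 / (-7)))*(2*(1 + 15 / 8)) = 286143 / 5600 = 51.10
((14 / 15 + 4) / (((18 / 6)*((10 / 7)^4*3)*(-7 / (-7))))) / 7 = 12691 / 675000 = 0.02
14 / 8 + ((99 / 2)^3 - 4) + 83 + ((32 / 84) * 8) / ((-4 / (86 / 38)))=387401551 / 3192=121366.40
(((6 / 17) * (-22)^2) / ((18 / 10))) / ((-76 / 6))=-2420 / 323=-7.49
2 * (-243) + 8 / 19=-9226 / 19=-485.58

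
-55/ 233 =-0.24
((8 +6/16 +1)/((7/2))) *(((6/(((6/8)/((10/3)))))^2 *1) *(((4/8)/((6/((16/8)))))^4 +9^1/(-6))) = -4857500/1701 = -2855.67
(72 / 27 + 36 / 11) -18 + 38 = 25.94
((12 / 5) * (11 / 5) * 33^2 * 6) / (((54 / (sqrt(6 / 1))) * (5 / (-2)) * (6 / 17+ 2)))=-67881 * sqrt(6) / 625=-266.04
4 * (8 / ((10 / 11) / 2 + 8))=352 / 93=3.78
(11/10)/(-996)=-11/9960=-0.00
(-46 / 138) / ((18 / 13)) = -13 / 54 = -0.24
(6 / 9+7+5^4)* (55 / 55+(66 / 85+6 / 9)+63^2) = 2512599.69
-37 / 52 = -0.71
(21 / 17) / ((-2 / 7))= -147 / 34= -4.32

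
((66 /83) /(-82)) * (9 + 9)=-594 /3403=-0.17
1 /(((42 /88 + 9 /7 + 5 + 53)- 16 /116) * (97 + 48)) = 308 /2662855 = 0.00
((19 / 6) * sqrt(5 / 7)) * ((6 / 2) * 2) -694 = -694 + 19 * sqrt(35) / 7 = -677.94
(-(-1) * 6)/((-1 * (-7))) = 0.86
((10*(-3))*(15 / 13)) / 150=-3 / 13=-0.23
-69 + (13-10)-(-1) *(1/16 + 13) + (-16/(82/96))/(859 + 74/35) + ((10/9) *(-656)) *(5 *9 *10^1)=-6485995419133/19771184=-328052.96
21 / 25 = 0.84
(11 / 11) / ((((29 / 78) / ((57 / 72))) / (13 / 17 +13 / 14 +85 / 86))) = 1694667 / 296786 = 5.71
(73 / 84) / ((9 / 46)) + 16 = 7727 / 378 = 20.44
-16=-16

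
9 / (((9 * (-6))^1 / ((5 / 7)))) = -5 / 42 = -0.12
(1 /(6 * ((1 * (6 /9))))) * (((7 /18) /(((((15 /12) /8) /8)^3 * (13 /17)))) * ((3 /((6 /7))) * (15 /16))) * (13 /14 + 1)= 35094528 /325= 107983.16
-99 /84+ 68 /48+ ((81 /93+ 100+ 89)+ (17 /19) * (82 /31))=2380733 /12369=192.48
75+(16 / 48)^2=676 / 9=75.11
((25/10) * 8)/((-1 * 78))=-10/39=-0.26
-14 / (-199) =14 / 199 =0.07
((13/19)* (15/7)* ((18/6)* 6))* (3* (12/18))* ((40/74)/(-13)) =-2.19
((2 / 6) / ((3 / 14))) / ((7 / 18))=4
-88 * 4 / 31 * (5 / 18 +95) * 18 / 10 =-60368 / 31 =-1947.35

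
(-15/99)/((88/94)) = -235/1452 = -0.16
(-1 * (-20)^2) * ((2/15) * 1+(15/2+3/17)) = -159320/51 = -3123.92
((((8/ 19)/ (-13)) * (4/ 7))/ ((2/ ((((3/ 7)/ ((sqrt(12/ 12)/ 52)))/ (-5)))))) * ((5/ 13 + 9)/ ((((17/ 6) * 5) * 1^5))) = 140544/ 5143775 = 0.03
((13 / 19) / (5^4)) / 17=13 / 201875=0.00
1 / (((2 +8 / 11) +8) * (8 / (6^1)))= 33 / 472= 0.07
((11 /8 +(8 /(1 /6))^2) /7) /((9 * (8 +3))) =18443 /5544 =3.33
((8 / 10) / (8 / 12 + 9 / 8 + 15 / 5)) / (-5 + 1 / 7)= -336 / 9775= -0.03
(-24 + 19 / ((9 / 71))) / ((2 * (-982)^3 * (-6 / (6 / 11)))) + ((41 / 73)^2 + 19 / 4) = 460119024502987 / 90834888766896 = 5.07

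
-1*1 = -1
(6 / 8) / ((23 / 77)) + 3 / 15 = 1247 / 460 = 2.71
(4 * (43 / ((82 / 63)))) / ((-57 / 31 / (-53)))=2967258 / 779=3809.06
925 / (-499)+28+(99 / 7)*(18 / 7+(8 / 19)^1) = 31808355 / 464569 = 68.47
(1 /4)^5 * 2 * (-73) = -73 /512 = -0.14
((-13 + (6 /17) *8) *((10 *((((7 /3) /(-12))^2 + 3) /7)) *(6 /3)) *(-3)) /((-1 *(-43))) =3405505 /552636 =6.16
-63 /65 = -0.97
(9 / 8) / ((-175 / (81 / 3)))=-243 / 1400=-0.17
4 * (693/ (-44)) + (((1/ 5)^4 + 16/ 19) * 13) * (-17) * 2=-5176523/ 11875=-435.92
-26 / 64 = -13 / 32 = -0.41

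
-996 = -996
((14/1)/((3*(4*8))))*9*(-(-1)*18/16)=189/128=1.48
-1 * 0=0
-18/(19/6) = -108/19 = -5.68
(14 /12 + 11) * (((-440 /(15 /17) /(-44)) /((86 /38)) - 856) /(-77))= 4006897 /29799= 134.46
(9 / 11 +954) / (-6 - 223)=-4.17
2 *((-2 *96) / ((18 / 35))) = -2240 / 3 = -746.67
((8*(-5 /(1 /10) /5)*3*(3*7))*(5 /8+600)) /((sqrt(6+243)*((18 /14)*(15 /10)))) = -4708900*sqrt(249) /747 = -99471.47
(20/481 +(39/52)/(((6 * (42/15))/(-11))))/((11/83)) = -2009845/592592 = -3.39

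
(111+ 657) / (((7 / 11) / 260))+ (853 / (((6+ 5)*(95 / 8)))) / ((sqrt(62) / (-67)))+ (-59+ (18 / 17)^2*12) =634690579 / 2023 - 228604*sqrt(62) / 32395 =313681.75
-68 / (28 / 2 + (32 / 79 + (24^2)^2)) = -2686 / 13105721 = -0.00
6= 6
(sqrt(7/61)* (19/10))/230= 19* sqrt(427)/140300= 0.00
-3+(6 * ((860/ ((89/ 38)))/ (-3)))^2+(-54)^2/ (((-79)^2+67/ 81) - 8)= 539264501060824/ 999907435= 539314.42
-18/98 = -0.18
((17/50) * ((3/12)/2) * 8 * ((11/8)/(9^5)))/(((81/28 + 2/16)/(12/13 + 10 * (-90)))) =-2549932/1081088775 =-0.00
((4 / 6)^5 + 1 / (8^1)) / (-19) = -499 / 36936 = -0.01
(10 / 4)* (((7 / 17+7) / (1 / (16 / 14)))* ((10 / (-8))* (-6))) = 2700 / 17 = 158.82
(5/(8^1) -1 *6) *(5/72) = -215/576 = -0.37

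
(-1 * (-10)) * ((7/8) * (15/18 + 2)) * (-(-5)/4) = 2975/96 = 30.99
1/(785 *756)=0.00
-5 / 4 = -1.25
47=47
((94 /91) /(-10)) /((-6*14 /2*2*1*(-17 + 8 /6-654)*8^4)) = -47 /104835727360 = -0.00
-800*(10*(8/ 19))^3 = -409600000/ 6859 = -59717.16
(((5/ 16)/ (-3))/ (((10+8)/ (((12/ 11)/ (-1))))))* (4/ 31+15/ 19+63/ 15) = 7537/ 233244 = 0.03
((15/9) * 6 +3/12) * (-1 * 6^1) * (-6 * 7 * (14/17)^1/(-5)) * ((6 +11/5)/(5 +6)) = -1482642/4675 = -317.14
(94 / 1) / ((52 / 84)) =1974 / 13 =151.85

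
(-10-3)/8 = -13/8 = -1.62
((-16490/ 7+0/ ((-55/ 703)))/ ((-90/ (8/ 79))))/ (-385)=-13192/ 1916145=-0.01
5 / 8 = 0.62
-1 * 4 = -4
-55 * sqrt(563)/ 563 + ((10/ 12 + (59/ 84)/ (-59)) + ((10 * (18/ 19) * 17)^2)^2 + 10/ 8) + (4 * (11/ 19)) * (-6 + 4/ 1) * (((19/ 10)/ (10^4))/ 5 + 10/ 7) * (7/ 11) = 38358689548032020521/ 57015437500 - 55 * sqrt(563)/ 563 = 672777252.93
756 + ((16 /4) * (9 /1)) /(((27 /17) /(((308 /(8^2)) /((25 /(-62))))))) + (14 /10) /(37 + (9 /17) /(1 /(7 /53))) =243241061 /501000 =485.51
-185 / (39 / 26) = -370 / 3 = -123.33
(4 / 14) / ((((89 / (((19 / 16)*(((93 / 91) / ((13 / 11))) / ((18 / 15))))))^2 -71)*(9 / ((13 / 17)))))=27285336650 / 12077550119714751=0.00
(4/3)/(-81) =-4/243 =-0.02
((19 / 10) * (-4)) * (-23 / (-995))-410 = -2040624 / 4975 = -410.18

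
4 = 4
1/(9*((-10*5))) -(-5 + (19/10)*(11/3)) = -443/225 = -1.97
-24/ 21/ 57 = -8/ 399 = -0.02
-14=-14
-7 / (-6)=7 / 6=1.17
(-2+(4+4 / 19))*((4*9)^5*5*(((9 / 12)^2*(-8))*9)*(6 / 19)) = -3085588961280 / 361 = -8547337842.88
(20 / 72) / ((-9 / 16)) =-40 / 81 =-0.49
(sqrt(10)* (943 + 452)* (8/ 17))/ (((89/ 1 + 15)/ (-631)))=-880245* sqrt(10)/ 221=-12595.38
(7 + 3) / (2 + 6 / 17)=17 / 4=4.25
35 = 35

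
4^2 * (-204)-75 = -3339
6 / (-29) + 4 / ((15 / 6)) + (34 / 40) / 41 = 33621 / 23780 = 1.41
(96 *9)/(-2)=-432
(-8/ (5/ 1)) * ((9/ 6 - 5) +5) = -12/ 5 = -2.40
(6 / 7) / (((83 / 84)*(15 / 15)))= 72 / 83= 0.87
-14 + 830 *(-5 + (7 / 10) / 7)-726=-4807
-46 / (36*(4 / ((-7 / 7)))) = 23 / 72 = 0.32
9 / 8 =1.12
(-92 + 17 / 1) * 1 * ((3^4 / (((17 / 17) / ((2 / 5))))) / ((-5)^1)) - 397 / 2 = 575 / 2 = 287.50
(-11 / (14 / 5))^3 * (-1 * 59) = 9816125 / 2744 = 3577.31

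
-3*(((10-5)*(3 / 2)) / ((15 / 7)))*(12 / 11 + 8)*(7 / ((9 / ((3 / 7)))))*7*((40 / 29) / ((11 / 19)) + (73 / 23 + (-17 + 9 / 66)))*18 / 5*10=7317204300 / 80707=90663.81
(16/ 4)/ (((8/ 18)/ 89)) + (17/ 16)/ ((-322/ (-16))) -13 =253753/ 322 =788.05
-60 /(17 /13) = -780 /17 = -45.88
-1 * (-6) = 6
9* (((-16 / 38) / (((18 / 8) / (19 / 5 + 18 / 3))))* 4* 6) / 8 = -4704 / 95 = -49.52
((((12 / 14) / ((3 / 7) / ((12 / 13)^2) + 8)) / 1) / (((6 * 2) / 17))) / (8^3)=51 / 182848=0.00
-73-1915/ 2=-2061/ 2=-1030.50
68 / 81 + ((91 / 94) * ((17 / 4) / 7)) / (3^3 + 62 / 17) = 13625245 / 15867576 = 0.86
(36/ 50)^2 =324/ 625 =0.52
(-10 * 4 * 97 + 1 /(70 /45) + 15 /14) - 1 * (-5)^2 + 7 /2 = -54597 /14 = -3899.79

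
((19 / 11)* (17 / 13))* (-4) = -1292 / 143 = -9.03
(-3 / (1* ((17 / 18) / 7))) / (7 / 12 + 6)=-3.38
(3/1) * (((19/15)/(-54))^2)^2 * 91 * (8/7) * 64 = 54213536/8968066875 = 0.01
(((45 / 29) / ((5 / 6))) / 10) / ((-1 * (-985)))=27 / 142825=0.00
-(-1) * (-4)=-4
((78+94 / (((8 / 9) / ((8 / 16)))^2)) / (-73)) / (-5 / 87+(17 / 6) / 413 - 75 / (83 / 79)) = 0.02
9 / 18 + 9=19 / 2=9.50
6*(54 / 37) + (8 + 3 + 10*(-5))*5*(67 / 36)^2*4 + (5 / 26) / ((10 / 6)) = -139887695 / 51948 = -2692.84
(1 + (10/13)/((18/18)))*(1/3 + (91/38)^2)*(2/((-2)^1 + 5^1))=604601/84474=7.16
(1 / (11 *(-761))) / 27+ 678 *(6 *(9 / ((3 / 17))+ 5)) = 51488480735 / 226017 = 227808.00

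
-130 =-130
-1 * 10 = -10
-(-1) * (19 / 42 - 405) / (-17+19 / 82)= 696631 / 28875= 24.13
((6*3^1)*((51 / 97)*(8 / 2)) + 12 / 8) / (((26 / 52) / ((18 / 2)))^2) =1236870 / 97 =12751.24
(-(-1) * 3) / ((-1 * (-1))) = 3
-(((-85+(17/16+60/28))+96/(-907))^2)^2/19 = -4791231559599676213091363281/2023274648471628611584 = -2368057.92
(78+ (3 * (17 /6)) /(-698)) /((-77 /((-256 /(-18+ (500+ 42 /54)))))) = 8958528 /16680455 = 0.54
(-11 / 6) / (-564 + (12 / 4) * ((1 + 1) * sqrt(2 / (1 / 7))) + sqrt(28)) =-11 / (-3384 + 12 * sqrt(7) + 36 * sqrt(14)) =0.00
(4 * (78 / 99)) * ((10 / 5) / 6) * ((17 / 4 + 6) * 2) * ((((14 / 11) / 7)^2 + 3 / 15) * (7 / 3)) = 701428 / 59895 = 11.71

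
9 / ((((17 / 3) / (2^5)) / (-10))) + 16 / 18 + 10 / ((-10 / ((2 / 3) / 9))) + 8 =-229234 / 459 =-499.42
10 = 10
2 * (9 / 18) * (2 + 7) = 9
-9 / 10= -0.90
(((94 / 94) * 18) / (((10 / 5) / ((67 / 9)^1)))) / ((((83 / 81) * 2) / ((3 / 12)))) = 5427 / 664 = 8.17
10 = 10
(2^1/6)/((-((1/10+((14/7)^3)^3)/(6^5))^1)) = -2880/569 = -5.06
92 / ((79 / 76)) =6992 / 79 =88.51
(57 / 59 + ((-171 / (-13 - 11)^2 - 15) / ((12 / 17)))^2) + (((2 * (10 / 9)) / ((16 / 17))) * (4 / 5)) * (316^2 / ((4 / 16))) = 8757185738417 / 11599872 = 754938.14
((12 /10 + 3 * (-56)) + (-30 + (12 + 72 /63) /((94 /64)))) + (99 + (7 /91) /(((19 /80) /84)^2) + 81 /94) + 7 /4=9536.26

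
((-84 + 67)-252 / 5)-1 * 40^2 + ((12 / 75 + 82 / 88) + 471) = -1314839 / 1100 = -1195.31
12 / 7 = 1.71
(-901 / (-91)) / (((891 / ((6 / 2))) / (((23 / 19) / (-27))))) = -20723 / 13864851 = -0.00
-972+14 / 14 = -971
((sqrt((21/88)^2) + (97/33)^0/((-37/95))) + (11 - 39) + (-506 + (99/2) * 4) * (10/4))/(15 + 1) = -2605871/52096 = -50.02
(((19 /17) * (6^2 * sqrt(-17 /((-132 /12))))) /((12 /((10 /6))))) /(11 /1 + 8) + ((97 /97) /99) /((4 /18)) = 1 /22 + 5 * sqrt(187) /187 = 0.41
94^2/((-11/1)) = -8836/11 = -803.27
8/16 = 1/2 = 0.50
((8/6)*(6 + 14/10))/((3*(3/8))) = 1184/135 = 8.77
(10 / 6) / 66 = 0.03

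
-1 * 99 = -99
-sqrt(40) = -2 * sqrt(10) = -6.32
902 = 902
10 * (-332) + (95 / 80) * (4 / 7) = -92941 / 28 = -3319.32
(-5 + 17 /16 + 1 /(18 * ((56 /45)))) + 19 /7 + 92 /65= 431 /1820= 0.24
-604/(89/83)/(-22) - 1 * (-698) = 708408/979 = 723.60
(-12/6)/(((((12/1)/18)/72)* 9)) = -24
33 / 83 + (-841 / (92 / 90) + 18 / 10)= -15663723 / 19090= -820.52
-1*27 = -27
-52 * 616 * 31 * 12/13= -916608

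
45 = 45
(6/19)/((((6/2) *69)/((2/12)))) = 1/3933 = 0.00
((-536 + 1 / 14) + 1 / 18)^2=1139737600 / 3969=287159.89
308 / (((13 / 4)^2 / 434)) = 2138752 / 169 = 12655.34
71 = 71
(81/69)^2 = 729/529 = 1.38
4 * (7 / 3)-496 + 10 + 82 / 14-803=-1273.81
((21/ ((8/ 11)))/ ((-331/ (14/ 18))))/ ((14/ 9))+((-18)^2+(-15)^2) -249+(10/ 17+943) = 1243.54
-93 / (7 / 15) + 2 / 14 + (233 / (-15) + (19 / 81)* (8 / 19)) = -608327 / 2835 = -214.58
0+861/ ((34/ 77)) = 66297/ 34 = 1949.91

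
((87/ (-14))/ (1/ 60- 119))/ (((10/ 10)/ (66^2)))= 93960/ 413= 227.51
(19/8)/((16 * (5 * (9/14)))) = 133/2880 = 0.05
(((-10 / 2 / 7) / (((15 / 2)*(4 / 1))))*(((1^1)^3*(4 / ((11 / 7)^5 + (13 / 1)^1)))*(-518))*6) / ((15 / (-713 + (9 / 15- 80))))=-9855221432 / 14232825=-692.43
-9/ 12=-3/ 4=-0.75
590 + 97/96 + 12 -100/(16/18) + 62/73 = 3443449/7008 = 491.36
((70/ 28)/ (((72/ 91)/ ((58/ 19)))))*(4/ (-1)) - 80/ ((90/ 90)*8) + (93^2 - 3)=2940317/ 342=8597.42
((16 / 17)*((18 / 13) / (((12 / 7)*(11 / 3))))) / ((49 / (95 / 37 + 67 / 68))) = 22986 / 1529099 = 0.02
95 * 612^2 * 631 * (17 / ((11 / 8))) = 3053477450880 / 11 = 277588859170.91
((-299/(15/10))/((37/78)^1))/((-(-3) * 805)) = -676/3885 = -0.17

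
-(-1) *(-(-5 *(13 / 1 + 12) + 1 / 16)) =1999 / 16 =124.94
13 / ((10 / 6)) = 39 / 5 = 7.80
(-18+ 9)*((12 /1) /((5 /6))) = -648 /5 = -129.60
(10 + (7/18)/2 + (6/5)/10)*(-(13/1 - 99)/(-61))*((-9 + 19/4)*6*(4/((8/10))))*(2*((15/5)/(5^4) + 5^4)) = 1325375999122/571875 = 2317597.38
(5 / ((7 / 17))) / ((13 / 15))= 1275 / 91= 14.01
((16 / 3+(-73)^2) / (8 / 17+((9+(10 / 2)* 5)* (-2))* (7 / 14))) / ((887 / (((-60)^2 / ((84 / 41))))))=-111540910 / 353913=-315.16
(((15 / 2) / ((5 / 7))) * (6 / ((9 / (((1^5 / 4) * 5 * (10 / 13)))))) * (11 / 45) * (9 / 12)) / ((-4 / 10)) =-1925 / 624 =-3.08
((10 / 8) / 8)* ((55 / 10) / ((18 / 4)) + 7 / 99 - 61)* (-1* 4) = 37.32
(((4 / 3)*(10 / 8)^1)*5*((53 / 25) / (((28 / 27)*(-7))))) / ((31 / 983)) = -77.17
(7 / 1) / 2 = 7 / 2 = 3.50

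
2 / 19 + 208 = 3954 / 19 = 208.11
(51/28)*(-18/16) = -459/224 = -2.05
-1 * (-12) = 12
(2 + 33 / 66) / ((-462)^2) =5 / 426888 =0.00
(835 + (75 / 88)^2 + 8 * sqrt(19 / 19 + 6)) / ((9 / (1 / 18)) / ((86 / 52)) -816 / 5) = -1391450975 / 108632832 -430 * sqrt(7) / 3507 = -13.13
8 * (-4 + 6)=16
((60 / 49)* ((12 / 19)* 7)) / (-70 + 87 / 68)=-48960 / 621509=-0.08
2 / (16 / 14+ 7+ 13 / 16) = 224 / 1003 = 0.22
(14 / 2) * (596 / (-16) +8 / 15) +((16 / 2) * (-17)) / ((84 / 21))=-17461 / 60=-291.02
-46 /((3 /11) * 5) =-506 /15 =-33.73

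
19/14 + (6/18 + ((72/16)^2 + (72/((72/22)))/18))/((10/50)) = 27817/252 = 110.38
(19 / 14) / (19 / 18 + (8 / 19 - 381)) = -3249 / 908579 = -0.00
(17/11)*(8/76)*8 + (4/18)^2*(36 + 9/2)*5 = 2362/209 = 11.30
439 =439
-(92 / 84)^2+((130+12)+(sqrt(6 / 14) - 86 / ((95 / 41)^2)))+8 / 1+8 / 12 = sqrt(21) / 7+531129269 / 3980025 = 134.10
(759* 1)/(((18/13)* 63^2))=3289/23814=0.14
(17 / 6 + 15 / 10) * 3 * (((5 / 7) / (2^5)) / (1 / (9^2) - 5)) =-5265 / 90496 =-0.06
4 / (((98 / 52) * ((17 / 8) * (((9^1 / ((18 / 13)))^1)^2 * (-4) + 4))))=-832 / 137445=-0.01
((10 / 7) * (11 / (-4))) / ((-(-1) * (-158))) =55 / 2212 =0.02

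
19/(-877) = -19/877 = -0.02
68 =68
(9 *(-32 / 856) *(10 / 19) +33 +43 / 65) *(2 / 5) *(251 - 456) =-362833928 / 132145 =-2745.73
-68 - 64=-132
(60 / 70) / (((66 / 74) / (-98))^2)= 3756536 / 363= 10348.58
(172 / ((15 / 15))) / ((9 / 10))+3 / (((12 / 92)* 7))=12247 / 63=194.40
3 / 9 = 1 / 3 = 0.33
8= 8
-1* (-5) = 5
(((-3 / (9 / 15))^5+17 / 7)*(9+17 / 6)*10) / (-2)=1293265 / 7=184752.14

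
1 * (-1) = -1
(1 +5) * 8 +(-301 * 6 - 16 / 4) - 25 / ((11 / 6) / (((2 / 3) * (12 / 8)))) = -19532 / 11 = -1775.64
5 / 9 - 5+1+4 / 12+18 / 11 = -146 / 99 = -1.47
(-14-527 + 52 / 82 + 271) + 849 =23765 / 41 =579.63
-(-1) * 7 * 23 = 161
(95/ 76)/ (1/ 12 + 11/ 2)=15/ 67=0.22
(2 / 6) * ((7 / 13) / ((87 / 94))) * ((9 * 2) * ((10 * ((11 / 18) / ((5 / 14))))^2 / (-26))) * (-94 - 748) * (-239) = -3140344748464 / 396981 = -7910566.87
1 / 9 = 0.11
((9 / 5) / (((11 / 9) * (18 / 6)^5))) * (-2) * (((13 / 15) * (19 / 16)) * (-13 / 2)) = 3211 / 39600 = 0.08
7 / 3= 2.33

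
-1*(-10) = 10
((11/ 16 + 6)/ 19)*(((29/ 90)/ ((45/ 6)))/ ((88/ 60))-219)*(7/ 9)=-162368969/ 2708640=-59.94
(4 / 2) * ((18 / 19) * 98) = 3528 / 19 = 185.68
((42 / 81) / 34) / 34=7 / 15606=0.00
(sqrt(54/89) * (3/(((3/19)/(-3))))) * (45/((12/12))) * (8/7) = -61560 * sqrt(534)/623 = -2283.40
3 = 3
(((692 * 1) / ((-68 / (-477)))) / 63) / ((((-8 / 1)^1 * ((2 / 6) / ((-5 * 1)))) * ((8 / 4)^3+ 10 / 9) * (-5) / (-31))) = 7674453 / 78064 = 98.31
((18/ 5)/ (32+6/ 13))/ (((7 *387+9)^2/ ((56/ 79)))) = 182/ 17103144105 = 0.00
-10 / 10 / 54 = -1 / 54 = -0.02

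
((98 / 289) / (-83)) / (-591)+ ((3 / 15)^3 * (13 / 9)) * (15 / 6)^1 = 61445407 / 2126447550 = 0.03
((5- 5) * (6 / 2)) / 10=0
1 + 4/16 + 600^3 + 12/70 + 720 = 30240100999/140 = 216000721.42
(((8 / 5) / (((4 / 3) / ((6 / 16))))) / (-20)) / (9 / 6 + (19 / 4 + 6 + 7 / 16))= -9 / 5075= -0.00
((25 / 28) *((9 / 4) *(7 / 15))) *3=45 / 16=2.81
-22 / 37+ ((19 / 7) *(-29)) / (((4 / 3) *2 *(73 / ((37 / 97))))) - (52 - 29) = -348438885 / 14671832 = -23.75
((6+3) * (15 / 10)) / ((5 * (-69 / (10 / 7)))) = -9 / 161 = -0.06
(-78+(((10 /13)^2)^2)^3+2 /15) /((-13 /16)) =435154614768924928 /4543126598883795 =95.78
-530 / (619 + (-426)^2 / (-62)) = 16430 / 71549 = 0.23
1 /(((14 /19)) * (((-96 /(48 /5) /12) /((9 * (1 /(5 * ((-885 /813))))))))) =139023 /51625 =2.69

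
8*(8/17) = 64/17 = 3.76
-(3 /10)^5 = -243 /100000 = -0.00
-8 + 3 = -5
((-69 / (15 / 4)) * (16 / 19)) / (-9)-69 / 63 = 3749 / 5985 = 0.63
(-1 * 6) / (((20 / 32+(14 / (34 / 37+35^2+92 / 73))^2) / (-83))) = 43770797987982864 / 54944669595373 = 796.63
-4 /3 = -1.33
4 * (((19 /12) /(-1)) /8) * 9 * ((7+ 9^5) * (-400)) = 168309600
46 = 46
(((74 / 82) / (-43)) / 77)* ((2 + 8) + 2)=-444 / 135751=-0.00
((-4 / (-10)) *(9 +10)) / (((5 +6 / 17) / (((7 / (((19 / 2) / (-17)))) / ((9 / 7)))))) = -8092 / 585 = -13.83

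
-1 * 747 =-747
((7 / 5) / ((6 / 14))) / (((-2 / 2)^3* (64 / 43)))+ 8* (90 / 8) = 87.81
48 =48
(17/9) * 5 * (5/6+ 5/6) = 425/27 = 15.74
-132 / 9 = -44 / 3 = -14.67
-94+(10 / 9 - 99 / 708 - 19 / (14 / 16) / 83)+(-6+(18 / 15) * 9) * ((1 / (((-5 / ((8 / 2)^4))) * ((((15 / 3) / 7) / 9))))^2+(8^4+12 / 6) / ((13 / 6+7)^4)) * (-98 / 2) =-5526761915899336673713 / 56461369387500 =-97885722.15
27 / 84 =9 / 28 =0.32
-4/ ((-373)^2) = -4/ 139129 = -0.00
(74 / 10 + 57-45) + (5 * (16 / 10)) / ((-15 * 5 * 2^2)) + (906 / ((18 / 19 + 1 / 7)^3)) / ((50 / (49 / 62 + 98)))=158861557921 / 113408850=1400.79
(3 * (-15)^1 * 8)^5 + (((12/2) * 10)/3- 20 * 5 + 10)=-6046617600070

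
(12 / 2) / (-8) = -3 / 4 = -0.75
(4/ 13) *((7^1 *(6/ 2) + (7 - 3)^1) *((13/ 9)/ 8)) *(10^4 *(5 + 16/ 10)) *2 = 550000/ 3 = 183333.33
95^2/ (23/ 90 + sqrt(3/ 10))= -18681750/ 1901 + 7310250 * sqrt(30)/ 1901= 11235.21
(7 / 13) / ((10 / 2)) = 7 / 65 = 0.11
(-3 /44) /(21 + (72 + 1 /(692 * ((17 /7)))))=-8823 /12034649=-0.00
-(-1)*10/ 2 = 5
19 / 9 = 2.11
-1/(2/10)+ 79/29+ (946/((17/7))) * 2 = 382954/493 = 776.78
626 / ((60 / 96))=5008 / 5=1001.60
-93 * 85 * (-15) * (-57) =-6758775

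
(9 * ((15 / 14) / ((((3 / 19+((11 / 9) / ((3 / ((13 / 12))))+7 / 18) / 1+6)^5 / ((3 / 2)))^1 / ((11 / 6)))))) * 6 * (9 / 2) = 44309136507043644339840 / 1031334613694846520437693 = 0.04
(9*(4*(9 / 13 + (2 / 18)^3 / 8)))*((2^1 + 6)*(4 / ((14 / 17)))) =7140136 / 7371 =968.68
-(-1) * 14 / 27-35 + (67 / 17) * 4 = -18.72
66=66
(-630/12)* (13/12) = -455/8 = -56.88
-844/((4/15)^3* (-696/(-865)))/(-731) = 205329375/2713472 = 75.67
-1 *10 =-10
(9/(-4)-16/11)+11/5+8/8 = -111/220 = -0.50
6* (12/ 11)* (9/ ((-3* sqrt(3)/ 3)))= -216* sqrt(3)/ 11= -34.01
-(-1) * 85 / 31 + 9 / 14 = 1469 / 434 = 3.38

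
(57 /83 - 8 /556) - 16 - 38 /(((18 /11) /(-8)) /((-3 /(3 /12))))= -77689961 /34611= -2244.66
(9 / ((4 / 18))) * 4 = 162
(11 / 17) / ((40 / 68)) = 11 / 10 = 1.10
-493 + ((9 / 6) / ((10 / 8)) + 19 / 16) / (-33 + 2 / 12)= -3885413 / 7880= -493.07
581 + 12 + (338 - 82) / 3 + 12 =2071 / 3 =690.33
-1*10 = -10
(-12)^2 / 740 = 36 / 185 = 0.19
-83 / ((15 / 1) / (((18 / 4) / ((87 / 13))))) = -3.72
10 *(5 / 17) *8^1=400 / 17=23.53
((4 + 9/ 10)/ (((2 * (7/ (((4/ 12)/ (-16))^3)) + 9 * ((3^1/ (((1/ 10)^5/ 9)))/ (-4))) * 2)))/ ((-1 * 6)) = 49/ 914794560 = 0.00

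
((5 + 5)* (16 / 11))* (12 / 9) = 640 / 33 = 19.39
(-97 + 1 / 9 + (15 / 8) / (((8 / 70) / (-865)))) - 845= -4358389 / 288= -15133.30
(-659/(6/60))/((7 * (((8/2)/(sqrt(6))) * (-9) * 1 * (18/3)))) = 3295 * sqrt(6)/756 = 10.68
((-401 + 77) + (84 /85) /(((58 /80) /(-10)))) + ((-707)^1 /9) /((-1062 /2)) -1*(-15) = -322.48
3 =3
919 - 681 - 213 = 25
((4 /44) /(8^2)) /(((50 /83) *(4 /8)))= 83 /17600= 0.00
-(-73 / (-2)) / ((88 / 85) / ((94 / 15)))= -220.94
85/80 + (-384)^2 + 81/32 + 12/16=4718731/32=147460.34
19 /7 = 2.71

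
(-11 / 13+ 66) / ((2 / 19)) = 16093 / 26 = 618.96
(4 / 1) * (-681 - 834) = -6060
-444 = -444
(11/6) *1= 1.83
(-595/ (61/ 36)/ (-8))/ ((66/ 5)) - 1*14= -28651/ 2684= -10.67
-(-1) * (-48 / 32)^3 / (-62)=0.05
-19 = -19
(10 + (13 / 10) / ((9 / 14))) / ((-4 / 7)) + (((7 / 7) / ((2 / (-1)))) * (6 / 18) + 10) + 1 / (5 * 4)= -502 / 45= -11.16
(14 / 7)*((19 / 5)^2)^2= 260642 / 625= 417.03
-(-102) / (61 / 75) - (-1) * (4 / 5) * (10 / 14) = 53794 / 427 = 125.98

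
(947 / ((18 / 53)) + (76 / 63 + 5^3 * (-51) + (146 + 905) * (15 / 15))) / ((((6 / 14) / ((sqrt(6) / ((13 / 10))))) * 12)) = -532225 * sqrt(6) / 1404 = -928.55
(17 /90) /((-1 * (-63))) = 17 /5670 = 0.00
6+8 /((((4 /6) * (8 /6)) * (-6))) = 9 /2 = 4.50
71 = 71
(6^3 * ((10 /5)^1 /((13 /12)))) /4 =1296 /13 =99.69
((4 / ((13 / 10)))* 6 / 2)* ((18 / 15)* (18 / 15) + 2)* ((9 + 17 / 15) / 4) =26144 / 325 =80.44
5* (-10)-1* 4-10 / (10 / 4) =-58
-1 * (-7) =7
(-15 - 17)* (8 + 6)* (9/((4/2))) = -2016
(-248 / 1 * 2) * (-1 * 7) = 3472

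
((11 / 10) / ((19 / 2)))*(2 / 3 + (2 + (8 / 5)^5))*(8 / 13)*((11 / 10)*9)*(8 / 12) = 119358272 / 19296875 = 6.19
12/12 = 1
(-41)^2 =1681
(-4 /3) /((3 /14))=-56 /9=-6.22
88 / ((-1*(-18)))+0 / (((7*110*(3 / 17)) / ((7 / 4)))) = 44 / 9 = 4.89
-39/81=-13/27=-0.48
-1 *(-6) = 6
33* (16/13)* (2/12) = 88/13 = 6.77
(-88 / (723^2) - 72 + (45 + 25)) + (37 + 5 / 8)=148977061 / 4181832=35.62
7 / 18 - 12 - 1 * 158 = -3053 / 18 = -169.61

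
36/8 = 9/2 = 4.50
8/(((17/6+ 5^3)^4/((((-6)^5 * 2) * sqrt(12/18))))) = -53747712 * sqrt(6)/346083947521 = -0.00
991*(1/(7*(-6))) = -991/42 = -23.60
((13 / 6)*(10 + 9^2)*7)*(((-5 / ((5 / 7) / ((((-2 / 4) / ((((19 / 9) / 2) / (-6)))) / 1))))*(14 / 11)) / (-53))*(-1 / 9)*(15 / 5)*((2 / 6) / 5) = -811538 / 55385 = -14.65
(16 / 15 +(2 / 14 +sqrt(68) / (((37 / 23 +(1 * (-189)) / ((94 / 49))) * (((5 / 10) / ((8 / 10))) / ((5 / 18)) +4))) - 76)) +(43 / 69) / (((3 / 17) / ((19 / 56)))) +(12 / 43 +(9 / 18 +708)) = 1583063227 / 2492280 - 17296 * sqrt(17) / 5238125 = 635.17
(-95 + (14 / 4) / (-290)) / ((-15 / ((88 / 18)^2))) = 987844 / 6525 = 151.39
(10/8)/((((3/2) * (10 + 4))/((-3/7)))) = -5/196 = -0.03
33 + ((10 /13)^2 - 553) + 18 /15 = -437886 /845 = -518.21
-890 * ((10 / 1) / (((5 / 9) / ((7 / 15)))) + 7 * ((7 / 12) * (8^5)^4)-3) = -12569726703976149170258 / 3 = -4189908901325383056752.67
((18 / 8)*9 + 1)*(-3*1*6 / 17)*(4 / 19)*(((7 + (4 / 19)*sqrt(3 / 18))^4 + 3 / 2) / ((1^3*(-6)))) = 14861000*sqrt(6) / 390963 + 28204131025 / 14856594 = 1991.53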